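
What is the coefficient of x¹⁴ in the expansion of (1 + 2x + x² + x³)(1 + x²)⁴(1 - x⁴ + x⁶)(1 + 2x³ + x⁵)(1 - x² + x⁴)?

28

(1 + 2x + x² + x³) has coefficients 1,2,1,1 for degrees 0…3.
(1 + x²)⁴ has coefficients 1,0,4,0,6,0,4,0,1,0,0,0,0,0,0 for degrees 0…14.
Multiplying by (1 - x⁴ + x⁶) gives running coefficients 1,0,4,0,5,0,1,0,-1,0,2,0,3,0,1 for degrees 0…14.
Multiplying by (1 + 2x³ + x⁵) gives running coefficients 1,0,4,2,5,9,1,14,-1,7,2,-1,3,3,1 for degrees 0…14.
Finally multiplying by (1 - x² + x⁴), the product of all factors after the first has coefficients 1,0,3,2,2,7,0,7,3,2,4,6,0,11,0 for degrees 0…14.
[x¹⁴] = 1·0 + 2·11 + 1·0 + 1·6 = 28.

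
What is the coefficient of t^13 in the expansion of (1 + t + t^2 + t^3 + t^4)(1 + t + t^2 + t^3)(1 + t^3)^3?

(1 + t + t^2 + t^3 + t^4) has coefficients 1,1,1,1,1 for degrees 0…4.
(1 + t + t^2 + t^3) has coefficients 1,1,1,1,0,0,0,0,0,0,0,0,0,0 for degrees 0…13.
Finally multiplying by (1 + t^3)^3, the product of all factors after the first has coefficients 1,1,1,4,3,3,6,3,3,4,1,1,1,0 for degrees 0…13.
[t^13] = 1·0 + 1·1 + 1·1 + 1·1 + 1·4 = 7.

7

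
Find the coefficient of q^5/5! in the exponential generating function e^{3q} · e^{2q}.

The EGF product rule gives c_5 = Σ_{k_1+k_2=5} C(5; k_1,k_2) · ∏ g_i(k_i), where e^{3q} gives (3)^k; e^{2q} gives (2)^k.
g_1(k) for k = 0…5: 1, 3, 9, 27, 81, 243.
g_2(k) for k = 0…5: 1, 2, 4, 8, 16, 32.
c_5 = Σ_k C(5,k)·g_1(k)·g_2(5−k) = 1·1·32 + 5·3·16 + 10·9·8 + 10·27·4 + 5·81·2 + 1·243·1 = 32 + 240 + 720 + 1080 + 810 + 243 = 3125.

3125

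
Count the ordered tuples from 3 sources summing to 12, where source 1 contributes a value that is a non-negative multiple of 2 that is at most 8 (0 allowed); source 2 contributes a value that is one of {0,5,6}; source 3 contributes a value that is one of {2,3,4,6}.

The generating function for the choices is (1 + y^2 + y^4 + y^6 + y^8)·(1 + y^5 + y^6)·(y^2 + y^3 + y^4 + y^6); the count is [y^12].
(1 + y^2 + y^4 + y^6 + y^8) has coefficients 1,0,1,0,1,0,1,0,1 for degrees 0…8.
(1 + y^5 + y^6) has coefficients 1,0,0,0,0,1,1,0,0,0,0,0,0 for degrees 0…12.
Finally multiplying by (y^2 + y^3 + y^4 + y^6), the product of all factors after the first has coefficients 0,0,1,1,1,0,1,1,2,2,1,1,1 for degrees 0…12.
[y^12] = 1·1 + 1·1 + 1·2 + 1·1 + 1·1 = 6.

6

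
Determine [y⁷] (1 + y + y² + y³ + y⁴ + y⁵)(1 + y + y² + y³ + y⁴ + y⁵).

(1 + y + y² + y³ + y⁴ + y⁵) has coefficients 1,1,1,1,1,1 for degrees 0…5.
(1 + y + y² + y³ + y⁴ + y⁵) has coefficients 1,1,1,1,1,1,0,0 for degrees 0…7.
[y⁷] = 1·0 + 1·0 + 1·1 + 1·1 + 1·1 + 1·1 = 4.

4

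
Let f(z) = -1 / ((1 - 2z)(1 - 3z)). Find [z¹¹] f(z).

Partial fractions give a closed form: a_n = (2)·2^n + (-3)·3^n.
At n = 11: a_11 = -527345.

-527345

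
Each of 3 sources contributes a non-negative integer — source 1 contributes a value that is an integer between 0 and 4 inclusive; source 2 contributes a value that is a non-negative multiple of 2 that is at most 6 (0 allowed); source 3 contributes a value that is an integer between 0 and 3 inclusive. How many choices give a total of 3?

6

The generating function for the choices is (1 + q + q^2 + q^3 + q^4)·(1 + q^2 + q^4 + q^6)·(1 + q + q^2 + q^3); the count is [q^3].
(1 + q + q^2 + q^3 + q^4) has coefficients 1,1,1,1 for degrees 0…3.
(1 + q^2 + q^4 + q^6) has coefficients 1,0,1,0 for degrees 0…3.
Finally multiplying by (1 + q + q^2 + q^3), the product of all factors after the first has coefficients 1,1,2,2 for degrees 0…3.
[q^3] = 1·2 + 1·2 + 1·1 + 1·1 = 6.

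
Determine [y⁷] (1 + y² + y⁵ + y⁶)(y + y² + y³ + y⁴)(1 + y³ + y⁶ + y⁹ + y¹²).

5

(1 + y² + y⁵ + y⁶) has coefficients 1,0,1,0,0,1,1 for degrees 0…6.
(y + y² + y³ + y⁴) has coefficients 0,1,1,1,1,0,0,0 for degrees 0…7.
Finally multiplying by (1 + y³ + y⁶ + y⁹ + y¹²), the product of all factors after the first has coefficients 0,1,1,1,2,1,1,2 for degrees 0…7.
[y⁷] = 1·2 + 1·1 + 1·1 + 1·1 = 5.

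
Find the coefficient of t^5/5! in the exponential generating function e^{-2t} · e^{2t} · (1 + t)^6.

720

The EGF product rule gives c_5 = Σ_{k_1+k_2+k_3=5} C(5; k_1,k_2,k_3) · ∏ g_i(k_i), where e^{-2t} gives (-2)^k; e^{2t} gives (2)^k; (1+t)^6 gives the falling factorial (6)_k.
g_1(k) for k = 0…5: 1, -2, 4, -8, 16, -32.
g_2(k) for k = 0…5: 1, 2, 4, 8, 16, 32.
g_3(k) for k = 0…5: 1, 6, 30, 120, 360, 720.
First combine the last two factors: h(k) = Σ_j C(k,j)·g_2(j)·g_3(k−j) for k = 0…5: 1, 8, 58, 380, 2248, 12032.
c_5 = Σ_k C(5,k)·g_1(k)·h(5−k) = 1·1·12032 + 5·(-2)·2248 + 10·4·380 + 10·(-8)·58 + 5·16·8 + 1·(-32)·1 = 12032 − 22480 + 15200 − 4640 + 640 − 32 = 720.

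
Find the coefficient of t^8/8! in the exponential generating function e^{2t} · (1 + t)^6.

1081600

The EGF product rule gives c_8 = Σ_{k_1+k_2=8} C(8; k_1,k_2) · ∏ g_i(k_i), where e^{2t} gives (2)^k; (1+t)^6 gives the falling factorial (6)_k.
g_1(k) for k = 0…8: 1, 2, 4, 8, 16, 32, 64, 128, 256.
g_2(k) for k = 0…8: 1, 6, 30, 120, 360, 720, 720, 0, 0.
c_8 = Σ_k C(8,k)·g_1(k)·g_2(8−k) = 28·4·720 + 56·8·720 + 70·16·360 + 56·32·120 + 28·64·30 + 8·128·6 + 1·256·1 = 80640 + 322560 + 403200 + 215040 + 53760 + 6144 + 256 = 1081600.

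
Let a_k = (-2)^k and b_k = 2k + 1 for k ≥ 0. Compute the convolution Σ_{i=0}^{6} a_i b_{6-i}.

The convolution is the t^6 coefficient of A(t)B(t).
Σ = 1·13 − 2·11 + 4·9 − 8·7 + 16·5 − 32·3 + 64·1 = 19.

19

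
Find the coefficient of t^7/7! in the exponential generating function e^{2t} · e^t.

2187

The EGF product rule gives c_7 = Σ_{k_1+k_2=7} C(7; k_1,k_2) · ∏ g_i(k_i), where e^{2t} gives (2)^k; e^t gives (1)^k.
g_1(k) for k = 0…7: 1, 2, 4, 8, 16, 32, 64, 128.
g_2(k) for k = 0…7: 1, 1, 1, 1, 1, 1, 1, 1.
c_7 = Σ_k C(7,k)·g_1(k)·g_2(7−k) = 1·1·1 + 7·2·1 + 21·4·1 + 35·8·1 + 35·16·1 + 21·32·1 + 7·64·1 + 1·128·1 = 1 + 14 + 84 + 280 + 560 + 672 + 448 + 128 = 2187.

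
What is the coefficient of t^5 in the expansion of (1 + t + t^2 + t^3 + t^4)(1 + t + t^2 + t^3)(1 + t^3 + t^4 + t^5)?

(1 + t + t^2 + t^3 + t^4) has coefficients 1,1,1,1,1 for degrees 0…4.
(1 + t + t^2 + t^3) has coefficients 1,1,1,1,0,0 for degrees 0…5.
Finally multiplying by (1 + t^3 + t^4 + t^5), the product of all factors after the first has coefficients 1,1,1,2,2,3 for degrees 0…5.
[t^5] = 1·3 + 1·2 + 1·2 + 1·1 + 1·1 = 9.

9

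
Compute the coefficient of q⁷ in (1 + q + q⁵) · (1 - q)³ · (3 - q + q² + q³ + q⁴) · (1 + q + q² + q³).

(1 + q + q⁵) has coefficients 1,1,0,0,0,1 for degrees 0…5.
(1 - q)³ has coefficients 1,-3,3,-1,0,0,0,0 for degrees 0…7.
Multiplying by (3 - q + q² + q³ + q⁴) gives running coefficients 3,-10,13,-8,2,-1,2,-1 for degrees 0…7.
Finally multiplying by (1 + q + q² + q³), the product of all factors after the first has coefficients 3,-7,6,-2,-3,6,-5,2 for degrees 0…7.
[q⁷] = 1·2 + 1·(-5) + 1·6 = 3.

3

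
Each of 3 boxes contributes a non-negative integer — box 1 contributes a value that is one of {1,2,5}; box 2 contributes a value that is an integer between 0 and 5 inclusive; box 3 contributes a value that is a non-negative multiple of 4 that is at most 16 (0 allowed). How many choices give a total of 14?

The generating function for the choices is (t + t² + t⁵)·(1 + t + t² + t³ + t⁴ + t⁵)·(1 + t⁴ + t⁸ + t¹² + t¹⁶); the count is [t¹⁴].
(t + t² + t⁵) has coefficients 0,1,1,0,0,1 for degrees 0…5.
(1 + t + t² + t³ + t⁴ + t⁵) has coefficients 1,1,1,1,1,1,0,0,0,0,0,0,0,0,0 for degrees 0…14.
Finally multiplying by (1 + t⁴ + t⁸ + t¹² + t¹⁶), the product of all factors after the first has coefficients 1,1,1,1,2,2,1,1,2,2,1,1,2,2,1 for degrees 0…14.
[t¹⁴] = 1·2 + 1·2 + 1·2 = 6.

6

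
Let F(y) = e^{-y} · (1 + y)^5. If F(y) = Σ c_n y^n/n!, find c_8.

The EGF product rule gives c_8 = Σ_{k_1+k_2=8} C(8; k_1,k_2) · ∏ g_i(k_i), where e^{-y} gives (-1)^k; (1+y)^5 gives the falling factorial (5)_k.
g_1(k) for k = 0…8: 1, -1, 1, -1, 1, -1, 1, -1, 1.
g_2(k) for k = 0…8: 1, 5, 20, 60, 120, 120, 0, 0, 0.
c_8 = Σ_k C(8,k)·g_1(k)·g_2(8−k) = 56·(-1)·120 + 70·1·120 + 56·(-1)·60 + 28·1·20 + 8·(-1)·5 + 1·1·1 = −6720 + 8400 − 3360 + 560 − 40 + 1 = -1159.

-1159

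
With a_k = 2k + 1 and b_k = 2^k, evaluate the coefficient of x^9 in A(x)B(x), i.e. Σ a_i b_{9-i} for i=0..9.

This is [x^9] in the product of the two ordinary generating functions.
Σ = 1·512 + 3·256 + 5·128 + 7·64 + 9·32 + 11·16 + 13·8 + 15·4 + 17·2 + 19·1 = 3049.

3049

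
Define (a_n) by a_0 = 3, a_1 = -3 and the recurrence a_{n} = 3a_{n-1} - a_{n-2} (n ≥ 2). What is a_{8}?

-4092

The ordinary generating function has denominator 1 - 3y + y^2.
Iterating the recurrence: a_0,…,a_{8} = 3, -3, -12, -33, -87, -228, -597, -1563, -4092.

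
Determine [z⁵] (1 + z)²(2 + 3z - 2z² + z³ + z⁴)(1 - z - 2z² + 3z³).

20

(1 + z)² has coefficients 1,2,1 for degrees 0…2.
(2 + 3z - 2z² + z³ + z⁴) has coefficients 2,3,-2,1,1,0 for degrees 0…5.
Finally multiplying by (1 - z - 2z² + 3z³), the product of all factors after the first has coefficients 2,1,-9,3,13,-9 for degrees 0…5.
[z⁵] = 1·(-9) + 2·13 + 1·3 = 20.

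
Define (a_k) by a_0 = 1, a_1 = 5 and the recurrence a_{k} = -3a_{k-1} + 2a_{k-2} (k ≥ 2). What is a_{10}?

-353509

The ordinary generating function has denominator 1 + 3z - 2z^2.
Iterating the recurrence: a_0,…,a_{10} = 1, 5, -13, 49, -173, 617, -2197, 7825, -27869, 99257, -353509.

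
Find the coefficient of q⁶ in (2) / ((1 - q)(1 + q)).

2

The denominator gives the recurrence a_n = a_(n−2) for n ≥ 3; the numerator fixes a_0 = 2, a_1 = 0, a_2 = 2.
Iterating: 2, 0, 2, 0, 2, 0, 2, so a_6 = 2.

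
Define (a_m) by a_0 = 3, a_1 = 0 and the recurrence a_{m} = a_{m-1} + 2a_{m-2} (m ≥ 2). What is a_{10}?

1026

The ordinary generating function has denominator 1 - q - 2q^2.
Iterating the recurrence: a_0,…,a_{10} = 3, 0, 6, 6, 18, 30, 66, 126, 258, 510, 1026.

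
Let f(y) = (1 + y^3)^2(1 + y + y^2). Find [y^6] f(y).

(1 + y^3)^2 has coefficients 1,0,0,2,0,0,1 for degrees 0…6.
(1 + y + y^2) has coefficients 1,1,1,0,0,0,0 for degrees 0…6.
[y^6] = 1·0 + 2·0 + 1·1 = 1.

1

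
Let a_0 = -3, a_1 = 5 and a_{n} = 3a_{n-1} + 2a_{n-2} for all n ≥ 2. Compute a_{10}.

The ordinary generating function has denominator 1 - 3x - 2x^2.
Iterating the recurrence: a_0,…,a_{10} = -3, 5, 9, 37, 129, 461, 1641, 5845, 20817, 74141, 264057.

264057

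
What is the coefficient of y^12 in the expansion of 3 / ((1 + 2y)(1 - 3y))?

961509

Partial fractions give a closed form: a_n = (6/5)·(-2)^n + (9/5)·3^n.
At n = 12: a_12 = 961509.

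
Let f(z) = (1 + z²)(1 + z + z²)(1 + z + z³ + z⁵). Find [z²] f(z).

(1 + z²) has coefficients 1,0,1 for degrees 0…2.
(1 + z + z²) has coefficients 1,1,1 for degrees 0…2.
Finally multiplying by (1 + z + z³ + z⁵), the product of all factors after the first has coefficients 1,2,2 for degrees 0…2.
[z²] = 1·2 + 1·1 = 3.

3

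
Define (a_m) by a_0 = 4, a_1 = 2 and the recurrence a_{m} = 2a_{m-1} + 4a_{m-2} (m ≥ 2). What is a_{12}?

2048000

The ordinary generating function has denominator 1 - 2x - 4x^2.
Iterating the recurrence: a_0,…,a_{12} = 4, 2, 20, 48, 176, 544, 1792, 5760, 18688, 60416, 195584, 632832, 2048000.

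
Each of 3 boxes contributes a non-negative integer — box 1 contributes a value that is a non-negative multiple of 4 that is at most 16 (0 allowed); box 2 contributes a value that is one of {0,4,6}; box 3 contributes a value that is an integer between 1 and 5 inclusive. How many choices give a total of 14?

The generating function for the choices is (1 + t⁴ + t⁸ + t¹² + t¹⁶)·(1 + t⁴ + t⁶)·(t + t² + t³ + t⁴ + t⁵); the count is [t¹⁴].
(1 + t⁴ + t⁸ + t¹² + t¹⁶) has coefficients 1,0,0,0,1,0,0,0,1,0,0,0,1,0,0 for degrees 0…14.
(1 + t⁴ + t⁶) has coefficients 1,0,0,0,1,0,1,0,0,0,0,0,0,0,0 for degrees 0…14.
Finally multiplying by (t + t² + t³ + t⁴ + t⁵), the product of all factors after the first has coefficients 0,1,1,1,1,2,1,2,2,2,1,1,0,0,0 for degrees 0…14.
[t¹⁴] = 1·0 + 1·1 + 1·1 + 1·1 = 3.

3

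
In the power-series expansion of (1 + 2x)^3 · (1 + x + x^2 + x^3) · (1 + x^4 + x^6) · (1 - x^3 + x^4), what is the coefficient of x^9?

(1 + 2x)^3 has coefficients 1,6,12,8 for degrees 0…3.
(1 + x + x^2 + x^3) has coefficients 1,1,1,1,0,0,0,0,0,0 for degrees 0…9.
Multiplying by (1 + x^4 + x^6) gives running coefficients 1,1,1,1,1,1,2,2,1,1 for degrees 0…9.
Finally multiplying by (1 - x^3 + x^4), the product of all factors after the first has coefficients 1,1,1,0,1,1,2,2,1,0 for degrees 0…9.
[x^9] = 1·0 + 6·1 + 12·2 + 8·2 = 46.

46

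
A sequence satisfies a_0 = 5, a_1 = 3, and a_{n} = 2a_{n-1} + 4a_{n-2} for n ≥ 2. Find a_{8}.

24704

The ordinary generating function has denominator 1 - 2z - 4z^2.
Iterating the recurrence: a_0,…,a_{8} = 5, 3, 26, 64, 232, 720, 2368, 7616, 24704.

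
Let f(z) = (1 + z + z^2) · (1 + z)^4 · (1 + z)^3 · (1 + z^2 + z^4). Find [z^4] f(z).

(1 + z + z^2) has coefficients 1,1,1 for degrees 0…2.
(1 + z)^4 has coefficients 1,4,6,4,1 for degrees 0…4.
Multiplying by (1 + z)^3 gives running coefficients 1,7,21,35,35 for degrees 0…4.
Finally multiplying by (1 + z^2 + z^4), the product of all factors after the first has coefficients 1,7,22,42,57 for degrees 0…4.
[z^4] = 1·57 + 1·42 + 1·22 = 121.

121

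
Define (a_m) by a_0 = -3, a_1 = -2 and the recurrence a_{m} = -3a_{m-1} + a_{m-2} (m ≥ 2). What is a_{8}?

4287

The ordinary generating function has denominator 1 + 3q - q^2.
Iterating the recurrence: a_0,…,a_{8} = -3, -2, 3, -11, 36, -119, 393, -1298, 4287.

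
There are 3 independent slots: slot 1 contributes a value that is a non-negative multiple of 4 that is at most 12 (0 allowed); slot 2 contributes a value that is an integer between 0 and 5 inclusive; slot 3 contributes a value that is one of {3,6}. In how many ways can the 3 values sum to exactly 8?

3

The generating function for the choices is (1 + y^4 + y^8 + y^12)·(1 + y + y^2 + y^3 + y^4 + y^5)·(y^3 + y^6); the count is [y^8].
(1 + y^4 + y^8 + y^12) has coefficients 1,0,0,0,1,0,0,0,1 for degrees 0…8.
(1 + y + y^2 + y^3 + y^4 + y^5) has coefficients 1,1,1,1,1,1,0,0,0 for degrees 0…8.
Finally multiplying by (y^3 + y^6), the product of all factors after the first has coefficients 0,0,0,1,1,1,2,2,2 for degrees 0…8.
[y^8] = 1·2 + 1·1 + 1·0 = 3.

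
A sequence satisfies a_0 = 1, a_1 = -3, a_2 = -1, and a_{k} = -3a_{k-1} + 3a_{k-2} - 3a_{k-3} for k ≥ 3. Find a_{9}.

-30483

The ordinary generating function has denominator 1 + 3x - 3x^2 + 3x^3.
Iterating the recurrence: a_0,…,a_{9} = 1, -3, -1, -9, 33, -123, 495, -1953, 7713, -30483.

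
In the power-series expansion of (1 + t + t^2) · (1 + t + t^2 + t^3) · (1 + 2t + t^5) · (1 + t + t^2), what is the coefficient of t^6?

18

(1 + t + t^2) has coefficients 1,1,1 for degrees 0…2.
(1 + t + t^2 + t^3) has coefficients 1,1,1,1,0,0,0 for degrees 0…6.
Multiplying by (1 + 2t + t^5) gives running coefficients 1,3,3,3,2,1,1 for degrees 0…6.
Finally multiplying by (1 + t + t^2), the product of all factors after the first has coefficients 1,4,7,9,8,6,4 for degrees 0…6.
[t^6] = 1·4 + 1·6 + 1·8 = 18.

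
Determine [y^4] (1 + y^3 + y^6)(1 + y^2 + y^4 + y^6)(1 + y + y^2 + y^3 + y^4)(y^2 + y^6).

2

(1 + y^3 + y^6) has coefficients 1,0,0,1,0 for degrees 0…4.
(1 + y^2 + y^4 + y^6) has coefficients 1,0,1,0,1 for degrees 0…4.
Multiplying by (1 + y + y^2 + y^3 + y^4) gives running coefficients 1,1,2,2,3 for degrees 0…4.
Finally multiplying by (y^2 + y^6), the product of all factors after the first has coefficients 0,0,1,1,2 for degrees 0…4.
[y^4] = 1·2 + 1·0 = 2.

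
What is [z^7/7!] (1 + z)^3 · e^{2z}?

8864

The EGF product rule gives c_7 = Σ_{k_1+k_2=7} C(7; k_1,k_2) · ∏ g_i(k_i), where (1+z)^3 gives the falling factorial (3)_k; e^{2z} gives (2)^k.
g_1(k) for k = 0…7: 1, 3, 6, 6, 0, 0, 0, 0.
g_2(k) for k = 0…7: 1, 2, 4, 8, 16, 32, 64, 128.
c_7 = Σ_k C(7,k)·g_1(k)·g_2(7−k) = 1·1·128 + 7·3·64 + 21·6·32 + 35·6·16 = 128 + 1344 + 4032 + 3360 = 8864.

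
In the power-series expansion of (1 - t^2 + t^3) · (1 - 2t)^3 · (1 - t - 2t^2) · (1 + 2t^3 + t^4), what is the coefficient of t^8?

57

(1 - t^2 + t^3) has coefficients 1,0,-1,1 for degrees 0…3.
(1 - 2t)^3 has coefficients 1,-6,12,-8,0,0,0,0,0 for degrees 0…8.
Multiplying by (1 - t - 2t^2) gives running coefficients 1,-7,16,-8,-16,16,0,0,0 for degrees 0…8.
Finally multiplying by (1 + 2t^3 + t^4), the product of all factors after the first has coefficients 1,-7,16,-6,-29,41,0,-40,16 for degrees 0…8.
[t^8] = 1·16 − 1·0 + 1·41 = 57.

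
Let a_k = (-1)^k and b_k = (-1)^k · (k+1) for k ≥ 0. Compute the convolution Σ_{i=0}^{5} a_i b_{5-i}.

Write out a_i and b_{5-i} for i = 0,…,5 and sum the products.
Σ = 1·(-6) − 1·5 + 1·(-4) − 1·3 + 1·(-2) − 1·1 = -21.

-21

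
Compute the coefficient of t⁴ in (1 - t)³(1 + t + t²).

2

(1 - t)³ has coefficients 1,-3,3,-1 for degrees 0…3.
(1 + t + t²) has coefficients 1,1,1,0,0 for degrees 0…4.
[t⁴] = 1·0 − 3·0 + 3·1 − 1·1 = 2.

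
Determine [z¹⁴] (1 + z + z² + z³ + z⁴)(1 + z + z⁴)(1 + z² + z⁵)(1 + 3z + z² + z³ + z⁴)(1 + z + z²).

35

(1 + z + z² + z³ + z⁴) has coefficients 1,1,1,1,1 for degrees 0…4.
(1 + z + z⁴) has coefficients 1,1,0,0,1,0,0,0,0,0,0,0,0,0,0 for degrees 0…14.
Multiplying by (1 + z² + z⁵) gives running coefficients 1,1,1,1,1,1,2,0,0,1,0,0,0,0,0 for degrees 0…14.
Multiplying by (1 + 3z + z² + z³ + z⁴) gives running coefficients 1,4,5,6,7,7,8,9,4,4,5,1,1,1,0 for degrees 0…14.
Finally multiplying by (1 + z + z²), the product of all factors after the first has coefficients 1,5,10,15,18,20,22,24,21,17,13,10,7,3,2 for degrees 0…14.
[z¹⁴] = 1·2 + 1·3 + 1·7 + 1·10 + 1·13 = 35.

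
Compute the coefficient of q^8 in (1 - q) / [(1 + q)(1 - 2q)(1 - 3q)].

9671

Partial fractions give a closed form: a_n = (1/6)·(-1)^n + (-2/3)·2^n + (3/2)·3^n.
At n = 8: a_8 = 9671.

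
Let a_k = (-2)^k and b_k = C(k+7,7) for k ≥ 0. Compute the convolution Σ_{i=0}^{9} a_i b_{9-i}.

5290

Write out a_i and b_{9-i} for i = 0,…,9 and sum the products.
Σ = 1·11440 − 2·6435 + 4·3432 − 8·1716 + 16·792 − 32·330 + 64·120 − 128·36 + 256·8 − 512·1 = 5290.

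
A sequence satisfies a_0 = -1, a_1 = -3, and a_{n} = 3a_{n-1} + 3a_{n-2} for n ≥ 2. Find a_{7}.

The ordinary generating function has denominator 1 - 3x - 3x^2.
Iterating the recurrence: a_0,…,a_{7} = -1, -3, -12, -45, -171, -648, -2457, -9315.

-9315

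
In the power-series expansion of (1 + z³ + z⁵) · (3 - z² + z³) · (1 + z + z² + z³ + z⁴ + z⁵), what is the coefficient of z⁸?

(1 + z³ + z⁵) has coefficients 1,0,0,1,0,1 for degrees 0…5.
(3 - z² + z³) has coefficients 3,0,-1,1,0,0,0,0,0 for degrees 0…8.
Finally multiplying by (1 + z + z² + z³ + z⁴ + z⁵), the product of all factors after the first has coefficients 3,3,2,3,3,3,0,0,1 for degrees 0…8.
[z⁸] = 1·1 + 1·3 + 1·3 = 7.

7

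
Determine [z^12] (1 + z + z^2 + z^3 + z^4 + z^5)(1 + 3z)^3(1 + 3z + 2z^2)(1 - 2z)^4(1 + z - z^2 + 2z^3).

812

(1 + z + z^2 + z^3 + z^4 + z^5) has coefficients 1,1,1,1,1,1 for degrees 0…5.
(1 + 3z)^3 has coefficients 1,9,27,27,0,0,0,0,0,0,0,0,0 for degrees 0…12.
Multiplying by (1 + 3z + 2z^2) gives running coefficients 1,12,56,126,135,54,0,0,0,0,0,0,0 for degrees 0…12.
Multiplying by (1 - 2z)^4 gives running coefficients 1,4,-16,-66,103,398,-328,-1008,432,864,0,0,0 for degrees 0…12.
Finally multiplying by (1 + z - z^2 + 2z^3), the product of all factors after the first has coefficients 1,5,-13,-84,61,535,-165,-1528,548,1648,-1584,0,1728 for degrees 0…12.
[z^12] = 1·1728 + 1·0 + 1·(-1584) + 1·1648 + 1·548 + 1·(-1528) = 812.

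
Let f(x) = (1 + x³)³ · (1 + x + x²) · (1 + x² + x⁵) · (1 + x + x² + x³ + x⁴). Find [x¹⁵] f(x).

(1 + x³)³ has coefficients 1,0,0,3,0,0,3,0,0,1 for degrees 0…9.
(1 + x + x²) has coefficients 1,1,1,0,0,0,0,0,0,0,0,0,0,0,0,0 for degrees 0…15.
Multiplying by (1 + x² + x⁵) gives running coefficients 1,1,2,1,1,1,1,1,0,0,0,0,0,0,0,0 for degrees 0…15.
Finally multiplying by (1 + x + x² + x³ + x⁴), the product of all factors after the first has coefficients 1,2,4,5,6,6,6,5,4,3,2,1,0,0,0,0 for degrees 0…15.
[x¹⁵] = 1·0 + 3·0 + 3·3 + 1·6 = 15.

15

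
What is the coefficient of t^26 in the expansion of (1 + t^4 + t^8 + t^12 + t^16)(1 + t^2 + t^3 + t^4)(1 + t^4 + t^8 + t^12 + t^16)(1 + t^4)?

7

(1 + t^4 + t^8 + t^12 + t^16) has coefficients 1,0,0,0,1,0,0,0,1,0,0,0,1,0,0,0,1 for degrees 0…16.
(1 + t^2 + t^3 + t^4) has coefficients 1,0,1,1,1,0,0,0,0,0,0,0,0,0,0,0,0,0,0,0,0,0,0,0,0,0,0 for degrees 0…26.
Multiplying by (1 + t^4 + t^8 + t^12 + t^16) gives running coefficients 1,0,1,1,2,0,1,1,2,0,1,1,2,0,1,1,2,0,1,1,1,0,0,0,0,0,0 for degrees 0…26.
Finally multiplying by (1 + t^4), the product of all factors after the first has coefficients 1,0,1,1,3,0,2,2,4,0,2,2,4,0,2,2,4,0,2,2,3,0,1,1,1,0,0 for degrees 0…26.
[t^26] = 1·0 + 1·1 + 1·2 + 1·2 + 1·2 = 7.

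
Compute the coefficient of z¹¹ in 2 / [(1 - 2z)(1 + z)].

2730

Partial fractions give a closed form: a_n = (4/3)·2^n + (2/3)·(-1)^n.
At n = 11: a_11 = 2730.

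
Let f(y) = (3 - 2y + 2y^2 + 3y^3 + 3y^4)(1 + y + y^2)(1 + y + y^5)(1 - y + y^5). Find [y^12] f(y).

3

(3 - 2y + 2y^2 + 3y^3 + 3y^4) has coefficients 3,-2,2,3,3 for degrees 0…4.
(1 + y + y^2) has coefficients 1,1,1,0,0,0,0,0,0,0,0,0,0 for degrees 0…12.
Multiplying by (1 + y + y^5) gives running coefficients 1,2,2,1,0,1,1,1,0,0,0,0,0 for degrees 0…12.
Finally multiplying by (1 - y + y^5), the product of all factors after the first has coefficients 1,1,0,-1,-1,2,2,2,0,0,1,1,1 for degrees 0…12.
[y^12] = 3·1 − 2·1 + 2·1 + 3·0 + 3·0 = 3.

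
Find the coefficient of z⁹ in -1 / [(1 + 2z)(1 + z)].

1023

Partial fractions give a closed form: a_n = (-2)·(-2)^n + (1)·(-1)^n.
At n = 9: a_9 = 1023.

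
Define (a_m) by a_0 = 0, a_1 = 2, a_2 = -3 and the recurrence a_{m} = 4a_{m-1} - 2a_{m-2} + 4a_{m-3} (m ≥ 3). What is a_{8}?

The ordinary generating function has denominator 1 - 4z + 2z^2 - 4z^3.
Iterating the recurrence: a_0,…,a_{8} = 0, 2, -3, -16, -50, -180, -684, -2576, -9656.

-9656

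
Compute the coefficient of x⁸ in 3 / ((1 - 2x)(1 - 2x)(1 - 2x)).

34560

The denominator gives the recurrence a_n = 6a_(n−1) − 12a_(n−2) + 8a_(n−3) for n ≥ 3; the numerator fixes a_0 = 3, a_1 = 18, a_2 = 72.
Iterating: 3, 18, 72, 240, 720, 2016, 5376, 13824, 34560, so a_8 = 34560.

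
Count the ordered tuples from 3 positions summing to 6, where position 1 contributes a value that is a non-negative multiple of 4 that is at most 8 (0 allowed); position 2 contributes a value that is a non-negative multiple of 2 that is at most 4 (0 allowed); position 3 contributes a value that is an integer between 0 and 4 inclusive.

The generating function for the choices is (1 + x⁴ + x⁸)·(1 + x² + x⁴)·(1 + x + x² + x³ + x⁴); the count is [x⁶].
(1 + x⁴ + x⁸) has coefficients 1,0,0,0,1,0,0 for degrees 0…6.
(1 + x² + x⁴) has coefficients 1,0,1,0,1,0,0 for degrees 0…6.
Finally multiplying by (1 + x + x² + x³ + x⁴), the product of all factors after the first has coefficients 1,1,2,2,3,2,2 for degrees 0…6.
[x⁶] = 1·2 + 1·2 = 4.

4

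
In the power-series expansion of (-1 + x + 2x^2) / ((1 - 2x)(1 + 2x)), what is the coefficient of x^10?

-512

The denominator gives the recurrence a_n = 4a_(n−2) for n ≥ 3; the numerator fixes a_0 = -1, a_1 = 1, a_2 = -2.
Iterating: -1, 1, -2, 4, -8, 16, -32, 64, -128, 256, -512, so a_10 = -512.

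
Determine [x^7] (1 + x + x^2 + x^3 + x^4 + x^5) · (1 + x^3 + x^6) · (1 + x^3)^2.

(1 + x + x^2 + x^3 + x^4 + x^5) has coefficients 1,1,1,1,1,1 for degrees 0…5.
(1 + x^3 + x^6) has coefficients 1,0,0,1,0,0,1,0 for degrees 0…7.
Finally multiplying by (1 + x^3)^2, the product of all factors after the first has coefficients 1,0,0,3,0,0,4,0 for degrees 0…7.
[x^7] = 1·0 + 1·4 + 1·0 + 1·0 + 1·3 + 1·0 = 7.

7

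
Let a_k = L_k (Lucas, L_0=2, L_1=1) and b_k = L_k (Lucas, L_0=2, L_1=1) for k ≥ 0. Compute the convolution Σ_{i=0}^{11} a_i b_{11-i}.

Write out a_i and b_{11-i} for i = 0,…,11 and sum the products.
Σ = 2·199 + 1·123 + 3·76 + 4·47 + 7·29 + 11·18 + 18·11 + 29·7 + 47·4 + 76·3 + 123·1 + 199·2 = 2676.

2676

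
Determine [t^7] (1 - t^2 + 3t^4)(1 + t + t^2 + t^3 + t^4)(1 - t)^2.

(1 - t^2 + 3t^4) has coefficients 1,0,-1,0,3 for degrees 0…4.
(1 + t + t^2 + t^3 + t^4) has coefficients 1,1,1,1,1,0,0,0 for degrees 0…7.
Finally multiplying by (1 - t)^2, the product of all factors after the first has coefficients 1,-1,0,0,0,-1,1,0 for degrees 0…7.
[t^7] = 1·0 − 1·(-1) + 3·0 = 1.

1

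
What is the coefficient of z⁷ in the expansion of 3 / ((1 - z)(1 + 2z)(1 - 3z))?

Partial fractions give a closed form: a_n = (-1/2)·1^n + (4/5)·(-2)^n + (27/10)·3^n.
At n = 7: a_7 = 5802.

5802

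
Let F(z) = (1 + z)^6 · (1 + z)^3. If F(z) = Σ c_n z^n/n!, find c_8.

362880

The EGF product rule gives c_8 = Σ_{k_1+k_2=8} C(8; k_1,k_2) · ∏ g_i(k_i), where (1+z)^6 gives the falling factorial (6)_k; (1+z)^3 gives the falling factorial (3)_k.
g_1(k) for k = 0…8: 1, 6, 30, 120, 360, 720, 720, 0, 0.
g_2(k) for k = 0…8: 1, 3, 6, 6, 0, 0, 0, 0, 0.
c_8 = Σ_k C(8,k)·g_1(k)·g_2(8−k) = 56·720·6 + 28·720·6 = 241920 + 120960 = 362880.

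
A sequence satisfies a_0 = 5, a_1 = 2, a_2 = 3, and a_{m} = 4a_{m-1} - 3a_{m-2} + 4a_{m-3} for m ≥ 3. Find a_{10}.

170835

The ordinary generating function has denominator 1 - 4z + 3z^2 - 4z^3.
Iterating the recurrence: a_0,…,a_{10} = 5, 2, 3, 26, 103, 346, 1179, 4090, 14207, 49274, 170835.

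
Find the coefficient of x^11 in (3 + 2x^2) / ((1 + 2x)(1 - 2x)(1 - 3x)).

1018851

Partial fractions give a closed form: a_n = (7/10)·(-2)^n + (-7/2)·2^n + (29/5)·3^n.
At n = 11: a_11 = 1018851.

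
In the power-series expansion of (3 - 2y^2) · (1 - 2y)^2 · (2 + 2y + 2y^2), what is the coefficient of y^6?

-16

(3 - 2y^2) has coefficients 3,0,-2 for degrees 0…2.
(1 - 2y)^2 has coefficients 1,-4,4,0,0,0,0 for degrees 0…6.
Finally multiplying by (2 + 2y + 2y^2), the product of all factors after the first has coefficients 2,-6,2,0,8,0,0 for degrees 0…6.
[y^6] = 3·0 − 2·8 = -16.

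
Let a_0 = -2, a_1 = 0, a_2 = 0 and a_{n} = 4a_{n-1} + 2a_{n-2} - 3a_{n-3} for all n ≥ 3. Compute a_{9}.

36870

The ordinary generating function has denominator 1 - 4y - 2y^2 + 3y^3.
Iterating the recurrence: a_0,…,a_{9} = -2, 0, 0, 6, 24, 108, 462, 1992, 8568, 36870.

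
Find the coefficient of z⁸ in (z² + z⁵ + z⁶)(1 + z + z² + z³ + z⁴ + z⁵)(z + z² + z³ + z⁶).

9

(z² + z⁵ + z⁶) has coefficients 0,0,1,0,0,1,1 for degrees 0…6.
(1 + z + z² + z³ + z⁴ + z⁵) has coefficients 1,1,1,1,1,1,0,0,0 for degrees 0…8.
Finally multiplying by (z + z² + z³ + z⁶), the product of all factors after the first has coefficients 0,1,2,3,3,3,4,3,2 for degrees 0…8.
[z⁸] = 1·4 + 1·3 + 1·2 = 9.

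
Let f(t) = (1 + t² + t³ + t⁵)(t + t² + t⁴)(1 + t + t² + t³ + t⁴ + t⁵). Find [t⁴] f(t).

6

(1 + t² + t³ + t⁵) has coefficients 1,0,1,1,0 for degrees 0…4.
(t + t² + t⁴) has coefficients 0,1,1,0,1 for degrees 0…4.
Finally multiplying by (1 + t + t² + t³ + t⁴ + t⁵), the product of all factors after the first has coefficients 0,1,2,2,3 for degrees 0…4.
[t⁴] = 1·3 + 1·2 + 1·1 = 6.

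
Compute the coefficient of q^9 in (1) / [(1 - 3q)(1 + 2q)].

Partial fractions give a closed form: a_n = (3/5)·3^n + (2/5)·(-2)^n.
At n = 9: a_9 = 11605.

11605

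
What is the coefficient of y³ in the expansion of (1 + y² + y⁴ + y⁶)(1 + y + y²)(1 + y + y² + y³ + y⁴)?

(1 + y² + y⁴ + y⁶) has coefficients 1,0,1,0 for degrees 0…3.
(1 + y + y²) has coefficients 1,1,1,0 for degrees 0…3.
Finally multiplying by (1 + y + y² + y³ + y⁴), the product of all factors after the first has coefficients 1,2,3,3 for degrees 0…3.
[y³] = 1·3 + 1·2 = 5.

5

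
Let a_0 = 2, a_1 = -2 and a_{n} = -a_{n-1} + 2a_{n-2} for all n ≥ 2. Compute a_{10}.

1366

The ordinary generating function has denominator 1 + y - 2y^2.
Iterating the recurrence: a_0,…,a_{10} = 2, -2, 6, -10, 22, -42, 86, -170, 342, -682, 1366.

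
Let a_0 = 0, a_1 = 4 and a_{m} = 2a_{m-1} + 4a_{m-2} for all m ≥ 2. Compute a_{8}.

The ordinary generating function has denominator 1 - 2q - 4q^2.
Iterating the recurrence: a_0,…,a_{8} = 0, 4, 8, 32, 96, 320, 1024, 3328, 10752.

10752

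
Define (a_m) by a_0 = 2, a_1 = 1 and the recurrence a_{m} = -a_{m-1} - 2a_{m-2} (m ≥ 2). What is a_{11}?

The ordinary generating function has denominator 1 + q + 2q^2.
Iterating the recurrence: a_0,…,a_{11} = 2, 1, -5, 3, 7, -13, -1, 27, -25, -29, 79, -21.

-21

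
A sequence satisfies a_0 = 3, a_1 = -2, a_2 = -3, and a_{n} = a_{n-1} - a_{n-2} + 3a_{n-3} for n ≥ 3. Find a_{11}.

84

The ordinary generating function has denominator 1 - y + y^2 - 3y^3.
Iterating the recurrence: a_0,…,a_{11} = 3, -2, -3, 8, 5, -12, 7, 34, -9, -22, 89, 84.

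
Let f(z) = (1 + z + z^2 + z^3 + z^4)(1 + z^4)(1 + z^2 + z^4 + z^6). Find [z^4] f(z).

4

(1 + z + z^2 + z^3 + z^4) has coefficients 1,1,1,1,1 for degrees 0…4.
(1 + z^4) has coefficients 1,0,0,0,1 for degrees 0…4.
Finally multiplying by (1 + z^2 + z^4 + z^6), the product of all factors after the first has coefficients 1,0,1,0,2 for degrees 0…4.
[z^4] = 1·2 + 1·0 + 1·1 + 1·0 + 1·1 = 4.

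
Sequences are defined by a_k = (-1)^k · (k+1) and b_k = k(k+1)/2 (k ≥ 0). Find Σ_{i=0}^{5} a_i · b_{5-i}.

Write out a_i and b_{5-i} for i = 0,…,5 and sum the products.
Σ = 1·15 − 2·10 + 3·6 − 4·3 + 5·1 − 6·0 = 6.

6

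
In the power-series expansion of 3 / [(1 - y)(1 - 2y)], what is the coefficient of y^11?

Partial fractions give a closed form: a_n = (-3)·1^n + (6)·2^n.
At n = 11: a_11 = 12285.

12285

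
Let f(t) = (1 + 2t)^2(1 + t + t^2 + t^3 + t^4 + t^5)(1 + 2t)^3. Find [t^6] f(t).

(1 + 2t)^2 has coefficients 1,4,4 for degrees 0…2.
(1 + t + t^2 + t^3 + t^4 + t^5) has coefficients 1,1,1,1,1,1,0 for degrees 0…6.
Finally multiplying by (1 + 2t)^3, the product of all factors after the first has coefficients 1,7,19,27,27,27,26 for degrees 0…6.
[t^6] = 1·26 + 4·27 + 4·27 = 242.

242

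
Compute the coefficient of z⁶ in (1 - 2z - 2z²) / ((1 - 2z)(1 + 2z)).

32

The denominator gives the recurrence a_n = 4a_(n−2) for n ≥ 3; the numerator fixes a_0 = 1, a_1 = -2, a_2 = 2.
Iterating: 1, -2, 2, -8, 8, -32, 32, so a_6 = 32.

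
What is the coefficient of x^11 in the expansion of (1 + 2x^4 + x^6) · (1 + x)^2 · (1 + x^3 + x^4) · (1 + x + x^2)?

(1 + 2x^4 + x^6) has coefficients 1,0,0,0,2,0,1 for degrees 0…6.
(1 + x)^2 has coefficients 1,2,1,0,0,0,0,0,0,0,0,0 for degrees 0…11.
Multiplying by (1 + x^3 + x^4) gives running coefficients 1,2,1,1,3,3,1,0,0,0,0,0 for degrees 0…11.
Finally multiplying by (1 + x + x^2), the product of all factors after the first has coefficients 1,3,4,4,5,7,7,4,1,0,0,0 for degrees 0…11.
[x^11] = 1·0 + 2·4 + 1·7 = 15.

15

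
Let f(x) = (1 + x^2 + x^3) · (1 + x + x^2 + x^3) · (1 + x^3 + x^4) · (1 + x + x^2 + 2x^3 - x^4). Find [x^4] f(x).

(1 + x^2 + x^3) has coefficients 1,0,1,1 for degrees 0…3.
(1 + x + x^2 + x^3) has coefficients 1,1,1,1,0 for degrees 0…4.
Multiplying by (1 + x^3 + x^4) gives running coefficients 1,1,1,2,2 for degrees 0…4.
Finally multiplying by (1 + x + x^2 + 2x^3 - x^4), the product of all factors after the first has coefficients 1,2,3,6,6 for degrees 0…4.
[x^4] = 1·6 + 1·3 + 1·2 = 11.

11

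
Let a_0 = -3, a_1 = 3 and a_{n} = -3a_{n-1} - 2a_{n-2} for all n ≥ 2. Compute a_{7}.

3

The ordinary generating function has denominator 1 + 3y + 2y^2.
Iterating the recurrence: a_0,…,a_{7} = -3, 3, -3, 3, -3, 3, -3, 3.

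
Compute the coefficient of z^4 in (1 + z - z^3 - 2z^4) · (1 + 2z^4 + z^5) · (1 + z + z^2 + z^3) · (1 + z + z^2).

(1 + z - z^3 - 2z^4) has coefficients 1,1,0,-1,-2 for degrees 0…4.
(1 + 2z^4 + z^5) has coefficients 1,0,0,0,2 for degrees 0…4.
Multiplying by (1 + z + z^2 + z^3) gives running coefficients 1,1,1,1,2 for degrees 0…4.
Finally multiplying by (1 + z + z^2), the product of all factors after the first has coefficients 1,2,3,3,4 for degrees 0…4.
[z^4] = 1·4 + 1·3 − 1·2 − 2·1 = 3.

3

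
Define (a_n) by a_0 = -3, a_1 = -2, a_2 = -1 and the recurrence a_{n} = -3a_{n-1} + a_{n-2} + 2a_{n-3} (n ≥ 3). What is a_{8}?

1087

The ordinary generating function has denominator 1 + 3x - x^2 - 2x^3.
Iterating the recurrence: a_0,…,a_{8} = -3, -2, -1, -5, 10, -37, 111, -350, 1087.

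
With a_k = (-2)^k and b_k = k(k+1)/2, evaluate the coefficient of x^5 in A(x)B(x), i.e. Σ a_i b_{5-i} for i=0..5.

The convolution is the x^5 coefficient of A(x)B(x).
Σ = 1·15 − 2·10 + 4·6 − 8·3 + 16·1 − 32·0 = 11.

11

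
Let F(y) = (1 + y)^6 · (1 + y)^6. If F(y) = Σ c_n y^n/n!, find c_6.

The EGF product rule gives c_6 = Σ_{k_1+k_2=6} C(6; k_1,k_2) · ∏ g_i(k_i), where (1+y)^6 gives the falling factorial (6)_k; (1+y)^6 gives the falling factorial (6)_k.
g_1(k) for k = 0…6: 1, 6, 30, 120, 360, 720, 720.
g_2(k) for k = 0…6: 1, 6, 30, 120, 360, 720, 720.
c_6 = Σ_k C(6,k)·g_1(k)·g_2(6−k) = 1·1·720 + 6·6·720 + 15·30·360 + 20·120·120 + 15·360·30 + 6·720·6 + 1·720·1 = 720 + 25920 + 162000 + 288000 + 162000 + 25920 + 720 = 665280.

665280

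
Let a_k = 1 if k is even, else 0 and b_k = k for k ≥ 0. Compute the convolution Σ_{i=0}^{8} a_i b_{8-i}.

Write out a_i and b_{8-i} for i = 0,…,8 and sum the products.
Σ = 1·8 + 0·7 + 1·6 + 0·5 + 1·4 + 0·3 + 1·2 + 0·1 + 1·0 = 20.

20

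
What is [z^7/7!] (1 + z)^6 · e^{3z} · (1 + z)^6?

51630939

The EGF product rule gives c_7 = Σ_{k_1+k_2+k_3=7} C(7; k_1,k_2,k_3) · ∏ g_i(k_i), where (1+z)^6 gives the falling factorial (6)_k; e^{3z} gives (3)^k; (1+z)^6 gives the falling factorial (6)_k.
g_1(k) for k = 0…7: 1, 6, 30, 120, 360, 720, 720, 0.
g_2(k) for k = 0…7: 1, 3, 9, 27, 81, 243, 729, 2187.
g_3(k) for k = 0…7: 1, 6, 30, 120, 360, 720, 720, 0.
First combine the last two factors: h(k) = Σ_j C(k,j)·g_2(j)·g_3(k−j) for k = 0…7: 1, 9, 75, 579, 4149, 27693, 173007, 1017495.
c_7 = Σ_k C(7,k)·g_1(k)·h(7−k) = 1·1·1017495 + 7·6·173007 + 21·30·27693 + 35·120·4149 + 35·360·579 + 21·720·75 + 7·720·9 = 1017495 + 7266294 + 17446590 + 17425800 + 7295400 + 1134000 + 45360 = 51630939.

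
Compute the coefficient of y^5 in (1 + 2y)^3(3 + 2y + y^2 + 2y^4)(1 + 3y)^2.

686

(1 + 2y)^3 has coefficients 1,6,12,8 for degrees 0…3.
(3 + 2y + y^2 + 2y^4) has coefficients 3,2,1,0,2,0 for degrees 0…5.
Finally multiplying by (1 + 3y)^2, the product of all factors after the first has coefficients 3,20,40,24,11,12 for degrees 0…5.
[y^5] = 1·12 + 6·11 + 12·24 + 8·40 = 686.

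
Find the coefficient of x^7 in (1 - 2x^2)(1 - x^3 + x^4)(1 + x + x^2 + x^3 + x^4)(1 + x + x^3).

-3

(1 - 2x^2) has coefficients 1,0,-2 for degrees 0…2.
(1 - x^3 + x^4) has coefficients 1,0,0,-1,1,0,0,0 for degrees 0…7.
Multiplying by (1 + x + x^2 + x^3 + x^4) gives running coefficients 1,1,1,0,1,0,0,0 for degrees 0…7.
Finally multiplying by (1 + x + x^3), the product of all factors after the first has coefficients 1,2,2,2,2,2,0,1 for degrees 0…7.
[x^7] = 1·1 − 2·2 = -3.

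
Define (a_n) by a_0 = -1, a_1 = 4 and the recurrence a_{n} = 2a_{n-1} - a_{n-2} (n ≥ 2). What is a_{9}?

The ordinary generating function has denominator 1 - 2x + x^2.
Iterating the recurrence: a_0,…,a_{9} = -1, 4, 9, 14, 19, 24, 29, 34, 39, 44.

44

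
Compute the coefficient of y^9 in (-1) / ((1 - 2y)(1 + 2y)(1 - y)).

-341

The denominator gives the recurrence a_n = a_(n−1) + 4a_(n−2) − 4a_(n−3) for n ≥ 3; the numerator fixes a_0 = -1, a_1 = -1, a_2 = -5.
Iterating: -1, -1, -5, -5, -21, -21, -85, -85, -341, -341, so a_9 = -341.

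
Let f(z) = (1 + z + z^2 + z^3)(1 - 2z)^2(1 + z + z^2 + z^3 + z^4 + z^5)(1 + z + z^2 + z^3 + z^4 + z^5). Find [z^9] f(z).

22

(1 + z + z^2 + z^3) has coefficients 1,1,1,1 for degrees 0…3.
(1 - 2z)^2 has coefficients 1,-4,4,0,0,0,0,0,0,0 for degrees 0…9.
Multiplying by (1 + z + z^2 + z^3 + z^4 + z^5) gives running coefficients 1,-3,1,1,1,1,0,4,0,0 for degrees 0…9.
Finally multiplying by (1 + z + z^2 + z^3 + z^4 + z^5), the product of all factors after the first has coefficients 1,-2,-1,0,1,2,1,8,7,6 for degrees 0…9.
[z^9] = 1·6 + 1·7 + 1·8 + 1·1 = 22.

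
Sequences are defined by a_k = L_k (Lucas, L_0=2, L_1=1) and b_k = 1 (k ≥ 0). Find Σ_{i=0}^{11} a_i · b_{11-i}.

Write out a_i and b_{11-i} for i = 0,…,11 and sum the products.
Σ = 2·1 + 1·1 + 3·1 + 4·1 + 7·1 + 11·1 + 18·1 + 29·1 + 47·1 + 76·1 + 123·1 + 199·1 = 520.

520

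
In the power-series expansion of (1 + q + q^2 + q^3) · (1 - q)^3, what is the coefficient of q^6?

-1

(1 + q + q^2 + q^3) has coefficients 1,1,1,1 for degrees 0…3.
(1 - q)^3 has coefficients 1,-3,3,-1,0,0,0 for degrees 0…6.
[q^6] = 1·0 + 1·0 + 1·0 + 1·(-1) = -1.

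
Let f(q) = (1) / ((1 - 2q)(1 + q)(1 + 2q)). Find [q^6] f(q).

85

The denominator gives the recurrence a_n = −a_(n−1) + 4a_(n−2) + 4a_(n−3) for n ≥ 3; the numerator fixes a_0 = 1, a_1 = -1, a_2 = 5.
Iterating: 1, -1, 5, -5, 21, -21, 85, so a_6 = 85.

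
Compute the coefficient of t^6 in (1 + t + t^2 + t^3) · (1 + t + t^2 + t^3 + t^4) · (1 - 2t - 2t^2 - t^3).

(1 + t + t^2 + t^3) has coefficients 1,1,1,1 for degrees 0…3.
(1 + t + t^2 + t^3 + t^4) has coefficients 1,1,1,1,1,0,0 for degrees 0…6.
Finally multiplying by (1 - 2t - 2t^2 - t^3), the product of all factors after the first has coefficients 1,-1,-3,-4,-4,-5,-3 for degrees 0…6.
[t^6] = 1·(-3) + 1·(-5) + 1·(-4) + 1·(-4) = -16.

-16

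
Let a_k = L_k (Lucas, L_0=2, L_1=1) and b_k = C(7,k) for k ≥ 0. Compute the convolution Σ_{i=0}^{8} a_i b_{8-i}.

This is [x^8] in the product of the two ordinary generating functions.
Σ = 2·0 + 1·1 + 3·7 + 4·21 + 7·35 + 11·35 + 18·21 + 29·7 + 47·1 = 1364.

1364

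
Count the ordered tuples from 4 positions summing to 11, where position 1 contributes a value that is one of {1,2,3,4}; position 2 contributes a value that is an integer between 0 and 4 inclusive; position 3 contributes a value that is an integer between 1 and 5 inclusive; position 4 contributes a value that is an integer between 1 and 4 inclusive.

The generating function for the choices is (z + z^2 + z^3 + z^4)·(1 + z + z^2 + z^3 + z^4)·(z + z^2 + z^3 + z^4 + z^5)·(z + z^2 + z^3 + z^4); the count is [z^11].
(z + z^2 + z^3 + z^4) has coefficients 0,1,1,1,1 for degrees 0…4.
(1 + z + z^2 + z^3 + z^4) has coefficients 1,1,1,1,1,0,0,0,0,0,0,0 for degrees 0…11.
Multiplying by (z + z^2 + z^3 + z^4 + z^5) gives running coefficients 0,1,2,3,4,5,4,3,2,1,0,0 for degrees 0…11.
Finally multiplying by (z + z^2 + z^3 + z^4), the product of all factors after the first has coefficients 0,0,1,3,6,10,14,16,16,14,10,6 for degrees 0…11.
[z^11] = 1·10 + 1·14 + 1·16 + 1·16 = 56.

56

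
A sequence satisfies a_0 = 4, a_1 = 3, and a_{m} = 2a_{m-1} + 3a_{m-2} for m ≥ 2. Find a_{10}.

The ordinary generating function has denominator 1 - 2y - 3y^2.
Iterating the recurrence: a_0,…,a_{10} = 4, 3, 18, 45, 144, 423, 1278, 3825, 11484, 34443, 103338.

103338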